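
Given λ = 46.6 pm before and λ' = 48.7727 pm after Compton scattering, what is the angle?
84.00°

First find the wavelength shift:
Δλ = λ' - λ = 48.7727 - 46.6 = 2.1727 pm

Using Δλ = λ_C(1 - cos θ), with λ_C = h/(m_e·c) ≈ 2.42631024 pm:
cos θ = 1 - Δλ/λ_C
cos θ = 1 - 2.1727/2.42631024
cos θ = 0.104525

θ = arccos(0.104525)
θ = 84.00°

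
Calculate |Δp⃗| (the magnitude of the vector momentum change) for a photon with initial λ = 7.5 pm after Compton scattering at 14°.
2.1447e-23 kg·m/s

Photon momentum magnitude is p = h/λ.

Initial momentum:
p₀ = h/λ = 6.6261e-34/7.5000e-12 = 8.8348e-23 kg·m/s

After scattering:
λ' = λ + Δλ = 7.5 + 0.0721 = 7.5721 pm
p' = h/λ' = 6.6261e-34/7.5721e-12 = 8.7507e-23 kg·m/s

Momentum is a vector; the scattered photon's direction makes angle θ = 14° with the incident direction. The magnitude of the vector change Δp⃗ = p⃗₀ − p⃗' is found from the law of cosines:
|Δp⃗|² = p₀² + p'² − 2p₀p'cos θ
|Δp⃗|² = (8.8348e-23)² + (8.7507e-23)² − 2·8.8348e-23·8.7507e-23·cos(14°)
|Δp⃗| = 2.1447e-23 kg·m/s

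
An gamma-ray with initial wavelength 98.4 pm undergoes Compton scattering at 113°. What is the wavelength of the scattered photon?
101.7743 pm

Using the Compton scattering formula:
λ' = λ + Δλ = λ + λ_C(1 - cos θ)

Given:
- Initial wavelength λ = 98.4 pm
- Scattering angle θ = 113°
- Compton wavelength λ_C ≈ 2.4263 pm

Calculate the shift:
Δλ = 2.4263 × (1 - cos(113°))
Δλ = 2.4263 × 1.3907
Δλ = 3.3743 pm

Final wavelength:
λ' = 98.4 + 3.3743 = 101.7743 pm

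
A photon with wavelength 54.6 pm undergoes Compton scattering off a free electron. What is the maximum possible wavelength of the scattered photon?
59.4526 pm (at θ = 180°)

The Compton shift is Δλ = λ_C(1 − cos θ).

Since cos θ ranges from −1 to 1, the factor (1 − cos θ) ranges from 0 to 2; the maximum shift occurs at θ = 180° (backscattering):
Δλ_max = 2λ_C = 2 × 2.4263 pm = 4.8526 pm

Maximum scattered wavelength:
λ'_max = λ₀ + Δλ_max = 54.6 + 4.8526 = 59.4526 pm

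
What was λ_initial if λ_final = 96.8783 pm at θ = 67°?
95.4000 pm

From λ' = λ + Δλ, we have λ = λ' - Δλ

First calculate the Compton shift:
Δλ = λ_C(1 - cos θ)
Δλ = 2.4263 × (1 - cos(67°))
Δλ = 2.4263 × 0.6093
Δλ = 1.4783 pm

Initial wavelength:
λ = λ' - Δλ
λ = 96.8783 - 1.4783
λ = 95.4000 pm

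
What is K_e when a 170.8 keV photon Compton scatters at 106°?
51.0562 keV

By energy conservation: K_e = E_initial - E_final

First find the scattered photon energy:
Initial wavelength: λ = hc/E = 7.2590 pm
Compton shift: Δλ = λ_C(1 - cos(106°)) = 3.0951 pm
Final wavelength: λ' = 7.2590 + 3.0951 = 10.3541 pm
Final photon energy: E' = hc/λ' = 119.7438 keV

Electron kinetic energy:
K_e = E - E' = 170.8000 - 119.7438 = 51.0562 keV

(Intermediate values are shown rounded; full precision is carried through to the final answer.)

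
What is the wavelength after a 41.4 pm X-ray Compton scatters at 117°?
44.9278 pm

Using the Compton scattering formula:
λ' = λ + Δλ = λ + λ_C(1 - cos θ)

Given:
- Initial wavelength λ = 41.4 pm
- Scattering angle θ = 117°
- Compton wavelength λ_C ≈ 2.4263 pm

Calculate the shift:
Δλ = 2.4263 × (1 - cos(117°))
Δλ = 2.4263 × 1.4540
Δλ = 3.5278 pm

Final wavelength:
λ' = 41.4 + 3.5278 = 44.9278 pm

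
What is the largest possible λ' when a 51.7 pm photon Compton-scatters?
56.5526 pm (at θ = 180°)

The Compton shift is Δλ = λ_C(1 − cos θ).

Since cos θ ranges from −1 to 1, the factor (1 − cos θ) ranges from 0 to 2; the maximum shift occurs at θ = 180° (backscattering):
Δλ_max = 2λ_C = 2 × 2.4263 pm = 4.8526 pm

Maximum scattered wavelength:
λ'_max = λ₀ + Δλ_max = 51.7 + 4.8526 = 56.5526 pm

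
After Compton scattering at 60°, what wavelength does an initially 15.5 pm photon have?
16.7132 pm

Using the Compton formula: λ' = λ + λ_C(1 − cos θ)

For θ = 60°, cos θ = 1/2 (exact) = 0.5000, so:
1 − cos 60° = 1 − (1/2) = 0.5000

Δλ = λ_C × 0.5000 = 2.4263 × 0.5000 = 1.2132 pm

λ' = 15.5 + 1.2132 = 16.7132 pm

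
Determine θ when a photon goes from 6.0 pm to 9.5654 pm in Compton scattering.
118.00°

First find the wavelength shift:
Δλ = λ' - λ = 9.5654 - 6.0 = 3.5654 pm

Using Δλ = λ_C(1 - cos θ), with λ_C = h/(m_e·c) ≈ 2.42631024 pm:
cos θ = 1 - Δλ/λ_C
cos θ = 1 - 3.5654/2.42631024
cos θ = -0.469474

θ = arccos(-0.469474)
θ = 118.00°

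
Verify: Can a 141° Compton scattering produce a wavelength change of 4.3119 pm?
Yes, consistent

Calculate the expected shift for θ = 141°:

Δλ_expected = λ_C(1 - cos(141°))
Δλ_expected = 2.4263 × (1 - cos(141°))
Δλ_expected = 2.4263 × 1.7771
Δλ_expected = 4.3119 pm

Given shift: 4.3119 pm
Expected shift: 4.3119 pm
Difference: 0.0000 pm

The values match. This is consistent with Compton scattering at the stated angle.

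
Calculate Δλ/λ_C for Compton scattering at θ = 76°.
0.7581 λ_C

The Compton shift formula is:
Δλ = λ_C(1 - cos θ)

Dividing both sides by λ_C:
Δλ/λ_C = 1 - cos θ

For θ = 76°:
Δλ/λ_C = 1 - cos(76°)
Δλ/λ_C = 1 - 0.2419
Δλ/λ_C = 0.7581

This means the shift is 0.7581 × λ_C = 1.8393 pm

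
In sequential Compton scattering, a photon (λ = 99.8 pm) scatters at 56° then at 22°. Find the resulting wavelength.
101.0462 pm

Apply Compton shift twice:

First scattering at θ₁ = 56°:
Δλ₁ = λ_C(1 - cos(56°))
Δλ₁ = 2.4263 × 0.4408
Δλ₁ = 1.0695 pm

After first scattering:
λ₁ = 99.8 + 1.0695 = 100.8695 pm

Second scattering at θ₂ = 22°:
Δλ₂ = λ_C(1 - cos(22°))
Δλ₂ = 2.4263 × 0.0728
Δλ₂ = 0.1767 pm

Final wavelength:
λ₂ = 100.8695 + 0.1767 = 101.0462 pm

Total shift: Δλ_total = 1.0695 + 0.1767 = 1.2462 pm

(Intermediate values are shown rounded; full precision is carried through to the final answer.)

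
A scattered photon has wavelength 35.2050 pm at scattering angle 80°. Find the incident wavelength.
33.2000 pm

From λ' = λ + Δλ, we have λ = λ' - Δλ

First calculate the Compton shift:
Δλ = λ_C(1 - cos θ)
Δλ = 2.4263 × (1 - cos(80°))
Δλ = 2.4263 × 0.8264
Δλ = 2.0050 pm

Initial wavelength:
λ = λ' - Δλ
λ = 35.2050 - 2.0050
λ = 33.2000 pm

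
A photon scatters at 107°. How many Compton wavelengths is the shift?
1.2924 λ_C

The Compton shift formula is:
Δλ = λ_C(1 - cos θ)

Dividing both sides by λ_C:
Δλ/λ_C = 1 - cos θ

For θ = 107°:
Δλ/λ_C = 1 - cos(107°)
Δλ/λ_C = 1 - -0.2924
Δλ/λ_C = 1.2924

This means the shift is 1.2924 × λ_C = 3.1357 pm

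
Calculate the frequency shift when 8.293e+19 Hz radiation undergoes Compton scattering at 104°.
3.770e+19 Hz (decrease)

Convert frequency to wavelength (c = 299792458 m/s):
λ₀ = c/f₀ = 299792458/8.293e+19 = 3.6150061e-12 m = 3.6150 pm

Calculate Compton shift:
Δλ = λ_C(1 - cos(104°)) = 3.0133 pm

Final wavelength:
λ' = λ₀ + Δλ = 3.6150 + 3.0133 = 6.6283 pm

Final frequency:
f' = c/λ' = 299792458/6.6282939e-12 = 4.5229204e+19 Hz

Frequency shift (decrease):
Δf = f₀ - f' = 8.293e+19 - 4.5229204e+19 = 3.770e+19 Hz

(Intermediate values are shown rounded; full precision is carried through to the final answer.)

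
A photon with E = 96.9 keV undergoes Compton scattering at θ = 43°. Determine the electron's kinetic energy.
4.6971 keV

By energy conservation: K_e = E_initial - E_final

First find the scattered photon energy:
Initial wavelength: λ = hc/E = 12.7951 pm
Compton shift: Δλ = λ_C(1 - cos(43°)) = 0.6518 pm
Final wavelength: λ' = 12.7951 + 0.6518 = 13.4469 pm
Final photon energy: E' = hc/λ' = 92.2029 keV

Electron kinetic energy:
K_e = E - E' = 96.9000 - 92.2029 = 4.6971 keV

(Intermediate values are shown rounded; full precision is carried through to the final answer.)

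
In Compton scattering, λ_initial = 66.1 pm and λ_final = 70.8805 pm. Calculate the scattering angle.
166.00°

First find the wavelength shift:
Δλ = λ' - λ = 70.8805 - 66.1 = 4.7805 pm

Using Δλ = λ_C(1 - cos θ), with λ_C = h/(m_e·c) ≈ 2.42631024 pm:
cos θ = 1 - Δλ/λ_C
cos θ = 1 - 4.7805/2.42631024
cos θ = -0.970276

θ = arccos(-0.970276)
θ = 166.00°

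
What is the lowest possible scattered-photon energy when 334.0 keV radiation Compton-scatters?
144.7615 keV (at θ = 180°)

The scattered photon has minimum energy when its wavelength is maximum, i.e., when the Compton shift Δλ = λ_C(1 − cos θ) is maximum. This occurs at θ = 180° (backscattering), giving Δλ_max = 2λ_C = 4.8526 pm.

Initial wavelength: λ₀ = hc/E₀ = 3.7121 pm
Maximum final wavelength: λ'_max = λ₀ + 2λ_C = 3.7121 + 4.8526 = 8.5647 pm
Minimum final energy: E'_min = hc/λ'_max = 144.7615 keV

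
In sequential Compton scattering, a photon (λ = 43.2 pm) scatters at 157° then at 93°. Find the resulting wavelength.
50.4130 pm

Apply Compton shift twice:

First scattering at θ₁ = 157°:
Δλ₁ = λ_C(1 - cos(157°))
Δλ₁ = 2.4263 × 1.9205
Δλ₁ = 4.6597 pm

After first scattering:
λ₁ = 43.2 + 4.6597 = 47.8597 pm

Second scattering at θ₂ = 93°:
Δλ₂ = λ_C(1 - cos(93°))
Δλ₂ = 2.4263 × 1.0523
Δλ₂ = 2.5533 pm

Final wavelength:
λ₂ = 47.8597 + 2.5533 = 50.4130 pm

Total shift: Δλ_total = 4.6597 + 2.5533 = 7.2130 pm

(Intermediate values are shown rounded; full precision is carried through to the final answer.)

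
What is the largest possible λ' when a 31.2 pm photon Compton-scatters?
36.0526 pm (at θ = 180°)

The Compton shift is Δλ = λ_C(1 − cos θ).

Since cos θ ranges from −1 to 1, the factor (1 − cos θ) ranges from 0 to 2; the maximum shift occurs at θ = 180° (backscattering):
Δλ_max = 2λ_C = 2 × 2.4263 pm = 4.8526 pm

Maximum scattered wavelength:
λ'_max = λ₀ + Δλ_max = 31.2 + 4.8526 = 36.0526 pm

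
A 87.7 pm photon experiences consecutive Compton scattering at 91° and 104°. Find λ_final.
93.1819 pm

Apply Compton shift twice:

First scattering at θ₁ = 91°:
Δλ₁ = λ_C(1 - cos(91°))
Δλ₁ = 2.4263 × 1.0175
Δλ₁ = 2.4687 pm

After first scattering:
λ₁ = 87.7 + 2.4687 = 90.1687 pm

Second scattering at θ₂ = 104°:
Δλ₂ = λ_C(1 - cos(104°))
Δλ₂ = 2.4263 × 1.2419
Δλ₂ = 3.0133 pm

Final wavelength:
λ₂ = 90.1687 + 3.0133 = 93.1819 pm

Total shift: Δλ_total = 2.4687 + 3.0133 = 5.4819 pm

(Intermediate values are shown rounded; full precision is carried through to the final answer.)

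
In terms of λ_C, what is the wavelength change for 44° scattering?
0.2807 λ_C

The Compton shift formula is:
Δλ = λ_C(1 - cos θ)

Dividing both sides by λ_C:
Δλ/λ_C = 1 - cos θ

For θ = 44°:
Δλ/λ_C = 1 - cos(44°)
Δλ/λ_C = 1 - 0.7193
Δλ/λ_C = 0.2807

This means the shift is 0.2807 × λ_C = 0.6810 pm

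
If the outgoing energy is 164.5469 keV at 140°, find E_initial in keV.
381.5000 keV

Convert final energy to wavelength (hc ≈ 1239.842 keV·pm):
λ' = hc/E' = 1239.842 / 164.5469 = 7.5349 pm

Calculate the Compton shift:
Δλ = λ_C(1 - cos(140°))
Δλ = 2.4263 × (1 - cos(140°))
Δλ = 4.2850 pm

Initial wavelength:
λ = λ' - Δλ = 7.5349 - 4.2850 = 3.2499 pm

Initial energy:
E = hc/λ = 1239.842 / 3.2499 = 381.5000 keV

(Intermediate values are shown rounded; full precision is carried through to the final answer.)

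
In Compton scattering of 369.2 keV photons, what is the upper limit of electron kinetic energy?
218.1987 keV

Maximum energy transfer occurs at θ = 180° (backscattering).

Initial photon: E₀ = 369.2 keV → λ₀ = 3.3582 pm

Maximum Compton shift (at 180°):
Δλ_max = 2λ_C = 2 × 2.4263 = 4.8526 pm

Final wavelength:
λ' = 3.3582 + 4.8526 = 8.2108 pm

Minimum photon energy (maximum energy to electron):
E'_min = hc/λ' = 151.0013 keV

Maximum electron kinetic energy:
K_max = E₀ - E'_min = 369.2000 - 151.0013 = 218.1987 keV

(Intermediate values are shown rounded; full precision is carried through to the final answer.)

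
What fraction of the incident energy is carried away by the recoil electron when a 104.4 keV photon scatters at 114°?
0.2232 (or 22.32%)

Calculate initial and final photon energies:

Initial: E₀ = 104.4 keV → λ₀ = 11.8759 pm
Compton shift: Δλ = 3.4132 pm
Final wavelength: λ' = 15.2891 pm
Final energy: E' = 81.0934 keV

Fractional energy loss:
(E₀ - E')/E₀ = (104.4000 - 81.0934)/104.4000
= 23.3066/104.4000
= 0.2232
= 22.32%

(Intermediate values are shown rounded; full precision is carried through to the final answer.)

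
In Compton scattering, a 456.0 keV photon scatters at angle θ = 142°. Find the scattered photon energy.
175.6842 keV

First convert energy to wavelength:
λ = hc/E, with hc ≈ 1239.842 keV·pm (i.e. 1239.842 eV·nm)

For E = 456.0 keV = 456000 eV:
λ = 1239.842 keV·pm / 456.0 keV
λ = 2.7190 pm

Calculate the Compton shift:
Δλ = λ_C(1 - cos(142°)) = 2.4263 × 1.7880
Δλ = 4.3383 pm

Final wavelength:
λ' = 2.7190 + 4.3383 = 7.0572 pm

Final energy:
E' = hc/λ' = 1239.842 / 7.0572 = 175.6842 keV

(Intermediate values are shown rounded; full precision is carried through to the final answer.)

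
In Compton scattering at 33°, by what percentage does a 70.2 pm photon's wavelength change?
0.5576%

Calculate the Compton shift:
Δλ = λ_C(1 - cos(33°))
Δλ = 2.4263 × (1 - cos(33°))
Δλ = 2.4263 × 0.1613
Δλ = 0.3914 pm

Percentage change:
(Δλ/λ₀) × 100 = (0.3914/70.2) × 100
= 0.5576%

(Intermediate values are shown rounded; full precision is carried through to the final answer.)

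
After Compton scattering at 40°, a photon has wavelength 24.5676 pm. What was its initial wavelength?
24.0000 pm

From λ' = λ + Δλ, we have λ = λ' - Δλ

First calculate the Compton shift:
Δλ = λ_C(1 - cos θ)
Δλ = 2.4263 × (1 - cos(40°))
Δλ = 2.4263 × 0.2340
Δλ = 0.5676 pm

Initial wavelength:
λ = λ' - Δλ
λ = 24.5676 - 0.5676
λ = 24.0000 pm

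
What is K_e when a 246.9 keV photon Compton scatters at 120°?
103.7494 keV

By energy conservation: K_e = E_initial - E_final

First find the scattered photon energy:
Initial wavelength: λ = hc/E = 5.0216 pm
Compton shift: Δλ = λ_C(1 - cos(120°)) = 3.6395 pm
Final wavelength: λ' = 5.0216 + 3.6395 = 8.6611 pm
Final photon energy: E' = hc/λ' = 143.1506 keV

Electron kinetic energy:
K_e = E - E' = 246.9000 - 143.1506 = 103.7494 keV

(Intermediate values are shown rounded; full precision is carried through to the final answer.)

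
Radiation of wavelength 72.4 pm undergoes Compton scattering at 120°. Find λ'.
76.0395 pm

Using the Compton formula: λ' = λ + λ_C(1 − cos θ)

For θ = 120°, cos θ = -1/2 (exact) = -0.5000, so:
1 − cos 120° = 1 − (-1/2) = 1.5000

Δλ = λ_C × 1.5000 = 2.4263 × 1.5000 = 3.6395 pm

λ' = 72.4 + 3.6395 = 76.0395 pm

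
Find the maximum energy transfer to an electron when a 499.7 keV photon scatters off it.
330.6412 keV

Maximum energy transfer occurs at θ = 180° (backscattering).

Initial photon: E₀ = 499.7 keV → λ₀ = 2.4812 pm

Maximum Compton shift (at 180°):
Δλ_max = 2λ_C = 2 × 2.4263 = 4.8526 pm

Final wavelength:
λ' = 2.4812 + 4.8526 = 7.3338 pm

Minimum photon energy (maximum energy to electron):
E'_min = hc/λ' = 169.0588 keV

Maximum electron kinetic energy:
K_max = E₀ - E'_min = 499.7000 - 169.0588 = 330.6412 keV

(Intermediate values are shown rounded; full precision is carried through to the final answer.)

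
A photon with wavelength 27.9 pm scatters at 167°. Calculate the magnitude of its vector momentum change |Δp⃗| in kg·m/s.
4.3737e-23 kg·m/s

Photon momentum magnitude is p = h/λ.

Initial momentum:
p₀ = h/λ = 6.6261e-34/2.7900e-11 = 2.3749e-23 kg·m/s

After scattering:
λ' = λ + Δλ = 27.9 + 4.7904 = 32.6904 pm
p' = h/λ' = 6.6261e-34/3.2690e-11 = 2.0269e-23 kg·m/s

Momentum is a vector; the scattered photon's direction makes angle θ = 167° with the incident direction. The magnitude of the vector change Δp⃗ = p⃗₀ − p⃗' is found from the law of cosines:
|Δp⃗|² = p₀² + p'² − 2p₀p'cos θ
|Δp⃗|² = (2.3749e-23)² + (2.0269e-23)² − 2·2.3749e-23·2.0269e-23·cos(167°)
|Δp⃗| = 4.3737e-23 kg·m/s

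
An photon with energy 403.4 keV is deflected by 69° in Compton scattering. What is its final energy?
267.7683 keV

First convert energy to wavelength:
λ = hc/E, with hc ≈ 1239.842 keV·pm (i.e. 1239.842 eV·nm)

For E = 403.4 keV = 403400 eV:
λ = 1239.842 keV·pm / 403.4 keV
λ = 3.0735 pm

Calculate the Compton shift:
Δλ = λ_C(1 - cos(69°)) = 2.4263 × 0.6416
Δλ = 1.5568 pm

Final wavelength:
λ' = 3.0735 + 1.5568 = 4.6303 pm

Final energy:
E' = hc/λ' = 1239.842 / 4.6303 = 267.7683 keV

(Intermediate values are shown rounded; full precision is carried through to the final answer.)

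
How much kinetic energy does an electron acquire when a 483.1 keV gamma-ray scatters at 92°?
238.9124 keV

By energy conservation: K_e = E_initial - E_final

First find the scattered photon energy:
Initial wavelength: λ = hc/E = 2.5664 pm
Compton shift: Δλ = λ_C(1 - cos(92°)) = 2.5110 pm
Final wavelength: λ' = 2.5664 + 2.5110 = 5.0774 pm
Final photon energy: E' = hc/λ' = 244.1876 keV

Electron kinetic energy:
K_e = E - E' = 483.1000 - 244.1876 = 238.9124 keV

(Intermediate values are shown rounded; full precision is carried through to the final answer.)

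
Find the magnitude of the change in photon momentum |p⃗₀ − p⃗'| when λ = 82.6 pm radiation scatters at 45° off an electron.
6.1138e-24 kg·m/s

Photon momentum magnitude is p = h/λ.

Initial momentum:
p₀ = h/λ = 6.6261e-34/8.2600e-11 = 8.0219e-24 kg·m/s

After scattering:
λ' = λ + Δλ = 82.6 + 0.7106 = 83.3106 pm
p' = h/λ' = 6.6261e-34/8.3311e-11 = 7.9534e-24 kg·m/s

Momentum is a vector; the scattered photon's direction makes angle θ = 45° with the incident direction. The magnitude of the vector change Δp⃗ = p⃗₀ − p⃗' is found from the law of cosines:
|Δp⃗|² = p₀² + p'² − 2p₀p'cos θ
|Δp⃗|² = (8.0219e-24)² + (7.9534e-24)² − 2·8.0219e-24·7.9534e-24·cos(45°)
|Δp⃗| = 6.1138e-24 kg·m/s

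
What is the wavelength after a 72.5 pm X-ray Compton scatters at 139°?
76.7575 pm

Using the Compton scattering formula:
λ' = λ + Δλ = λ + λ_C(1 - cos θ)

Given:
- Initial wavelength λ = 72.5 pm
- Scattering angle θ = 139°
- Compton wavelength λ_C ≈ 2.4263 pm

Calculate the shift:
Δλ = 2.4263 × (1 - cos(139°))
Δλ = 2.4263 × 1.7547
Δλ = 4.2575 pm

Final wavelength:
λ' = 72.5 + 4.2575 = 76.7575 pm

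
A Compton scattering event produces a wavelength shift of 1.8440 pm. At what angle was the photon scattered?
76.11°

From the Compton formula Δλ = λ_C(1 - cos θ), we can solve for θ:

cos θ = 1 - Δλ/λ_C

Given:
- Δλ = 1.8440 pm
- λ_C = h/(m_e·c) ≈ 2.42631024 pm

cos θ = 1 - 1.8440/2.42631024
cos θ = 1 - 0.760002
cos θ = 0.239998

θ = arccos(0.239998)
θ = 76.11°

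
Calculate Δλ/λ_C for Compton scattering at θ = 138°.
1.7431 λ_C

The Compton shift formula is:
Δλ = λ_C(1 - cos θ)

Dividing both sides by λ_C:
Δλ/λ_C = 1 - cos θ

For θ = 138°:
Δλ/λ_C = 1 - cos(138°)
Δλ/λ_C = 1 - -0.7431
Δλ/λ_C = 1.7431

This means the shift is 1.7431 × λ_C = 4.2294 pm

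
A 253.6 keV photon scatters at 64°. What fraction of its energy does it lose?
0.2180 (or 21.80%)

Calculate initial and final photon energies:

Initial: E₀ = 253.6 keV → λ₀ = 4.8890 pm
Compton shift: Δλ = 1.3627 pm
Final wavelength: λ' = 6.2517 pm
Final energy: E' = 198.3223 keV

Fractional energy loss:
(E₀ - E')/E₀ = (253.6000 - 198.3223)/253.6000
= 55.2777/253.6000
= 0.2180
= 21.80%

(Intermediate values are shown rounded; full precision is carried through to the final answer.)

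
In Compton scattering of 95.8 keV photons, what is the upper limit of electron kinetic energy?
26.1248 keV

Maximum energy transfer occurs at θ = 180° (backscattering).

Initial photon: E₀ = 95.8 keV → λ₀ = 12.9420 pm

Maximum Compton shift (at 180°):
Δλ_max = 2λ_C = 2 × 2.4263 = 4.8526 pm

Final wavelength:
λ' = 12.9420 + 4.8526 = 17.7946 pm

Minimum photon energy (maximum energy to electron):
E'_min = hc/λ' = 69.6752 keV

Maximum electron kinetic energy:
K_max = E₀ - E'_min = 95.8000 - 69.6752 = 26.1248 keV

(Intermediate values are shown rounded; full precision is carried through to the final answer.)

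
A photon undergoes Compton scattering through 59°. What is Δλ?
1.1767 pm

Using the Compton scattering formula:
Δλ = λ_C(1 - cos θ)

where λ_C = h/(m_e·c) ≈ 2.4263 pm is the Compton wavelength of an electron.

For θ = 59°:
cos(59°) = 0.5150
1 - cos(59°) = 0.4850

Δλ = 2.4263 × 0.4850
Δλ = 1.1767 pm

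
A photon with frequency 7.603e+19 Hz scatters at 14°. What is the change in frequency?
1.365e+18 Hz (decrease)

Convert frequency to wavelength (c = 299792458 m/s):
λ₀ = c/f₀ = 299792458/7.603e+19 = 3.9430811e-12 m = 3.9431 pm

Calculate Compton shift:
Δλ = λ_C(1 - cos(14°)) = 0.0721 pm

Final wavelength:
λ' = λ₀ + Δλ = 3.9431 + 0.0721 = 4.0152 pm

Final frequency:
f' = c/λ' = 299792458/4.0151529e-12 = 7.4665266e+19 Hz

Frequency shift (decrease):
Δf = f₀ - f' = 7.603e+19 - 7.4665266e+19 = 1.365e+18 Hz

(Intermediate values are shown rounded; full precision is carried through to the final answer.)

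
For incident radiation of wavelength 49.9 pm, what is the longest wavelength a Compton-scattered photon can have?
54.7526 pm (at θ = 180°)

The Compton shift is Δλ = λ_C(1 − cos θ).

Since cos θ ranges from −1 to 1, the factor (1 − cos θ) ranges from 0 to 2; the maximum shift occurs at θ = 180° (backscattering):
Δλ_max = 2λ_C = 2 × 2.4263 pm = 4.8526 pm

Maximum scattered wavelength:
λ'_max = λ₀ + Δλ_max = 49.9 + 4.8526 = 54.7526 pm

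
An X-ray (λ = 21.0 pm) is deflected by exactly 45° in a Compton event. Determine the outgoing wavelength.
21.7106 pm

Using the Compton formula: λ' = λ + λ_C(1 − cos θ)

For θ = 45°, cos θ = √2/2 (exact) ≈ 0.7071, so:
1 − cos 45° = 1 − (√2/2) ≈ 0.2929

Δλ = λ_C × 0.2929 = 2.4263 × 0.2929 = 0.7106 pm

λ' = 21.0 + 0.7106 = 21.7106 pm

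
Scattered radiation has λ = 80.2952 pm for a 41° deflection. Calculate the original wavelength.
79.7000 pm

From λ' = λ + Δλ, we have λ = λ' - Δλ

First calculate the Compton shift:
Δλ = λ_C(1 - cos θ)
Δλ = 2.4263 × (1 - cos(41°))
Δλ = 2.4263 × 0.2453
Δλ = 0.5952 pm

Initial wavelength:
λ = λ' - Δλ
λ = 80.2952 - 0.5952
λ = 79.7000 pm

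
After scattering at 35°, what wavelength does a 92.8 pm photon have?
93.2388 pm

Using the Compton scattering formula:
λ' = λ + Δλ = λ + λ_C(1 - cos θ)

Given:
- Initial wavelength λ = 92.8 pm
- Scattering angle θ = 35°
- Compton wavelength λ_C ≈ 2.4263 pm

Calculate the shift:
Δλ = 2.4263 × (1 - cos(35°))
Δλ = 2.4263 × 0.1808
Δλ = 0.4388 pm

Final wavelength:
λ' = 92.8 + 0.4388 = 93.2388 pm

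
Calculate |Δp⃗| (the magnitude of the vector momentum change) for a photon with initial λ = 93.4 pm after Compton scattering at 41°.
4.9534e-24 kg·m/s

Photon momentum magnitude is p = h/λ.

Initial momentum:
p₀ = h/λ = 6.6261e-34/9.3400e-11 = 7.0943e-24 kg·m/s

After scattering:
λ' = λ + Δλ = 93.4 + 0.5952 = 93.9952 pm
p' = h/λ' = 6.6261e-34/9.3995e-11 = 7.0494e-24 kg·m/s

Momentum is a vector; the scattered photon's direction makes angle θ = 41° with the incident direction. The magnitude of the vector change Δp⃗ = p⃗₀ − p⃗' is found from the law of cosines:
|Δp⃗|² = p₀² + p'² − 2p₀p'cos θ
|Δp⃗|² = (7.0943e-24)² + (7.0494e-24)² − 2·7.0943e-24·7.0494e-24·cos(41°)
|Δp⃗| = 4.9534e-24 kg·m/s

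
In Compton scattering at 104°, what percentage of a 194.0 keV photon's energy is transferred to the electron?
0.3204 (or 32.04%)

Calculate initial and final photon energies:

Initial: E₀ = 194.0 keV → λ₀ = 6.3909 pm
Compton shift: Δλ = 3.0133 pm
Final wavelength: λ' = 9.4042 pm
Final energy: E' = 131.8388 keV

Fractional energy loss:
(E₀ - E')/E₀ = (194.0000 - 131.8388)/194.0000
= 62.1612/194.0000
= 0.3204
= 32.04%

(Intermediate values are shown rounded; full precision is carried through to the final answer.)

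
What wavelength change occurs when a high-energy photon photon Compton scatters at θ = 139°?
4.2575 pm

Using the Compton scattering formula:
Δλ = λ_C(1 - cos θ)

where λ_C = h/(m_e·c) ≈ 2.4263 pm is the Compton wavelength of an electron.

For θ = 139°:
cos(139°) = -0.7547
1 - cos(139°) = 1.7547

Δλ = 2.4263 × 1.7547
Δλ = 4.2575 pm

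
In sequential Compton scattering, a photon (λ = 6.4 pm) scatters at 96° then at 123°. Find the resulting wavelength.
12.8277 pm

Apply Compton shift twice:

First scattering at θ₁ = 96°:
Δλ₁ = λ_C(1 - cos(96°))
Δλ₁ = 2.4263 × 1.1045
Δλ₁ = 2.6799 pm

After first scattering:
λ₁ = 6.4 + 2.6799 = 9.0799 pm

Second scattering at θ₂ = 123°:
Δλ₂ = λ_C(1 - cos(123°))
Δλ₂ = 2.4263 × 1.5446
Δλ₂ = 3.7478 pm

Final wavelength:
λ₂ = 9.0799 + 3.7478 = 12.8277 pm

Total shift: Δλ_total = 2.6799 + 3.7478 = 6.4277 pm

(Intermediate values are shown rounded; full precision is carried through to the final answer.)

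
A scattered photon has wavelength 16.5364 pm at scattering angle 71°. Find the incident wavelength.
14.9000 pm

From λ' = λ + Δλ, we have λ = λ' - Δλ

First calculate the Compton shift:
Δλ = λ_C(1 - cos θ)
Δλ = 2.4263 × (1 - cos(71°))
Δλ = 2.4263 × 0.6744
Δλ = 1.6364 pm

Initial wavelength:
λ = λ' - Δλ
λ = 16.5364 - 1.6364
λ = 14.9000 pm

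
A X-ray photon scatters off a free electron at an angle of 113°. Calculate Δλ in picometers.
3.3743 pm

Using the Compton scattering formula:
Δλ = λ_C(1 - cos θ)

where λ_C = h/(m_e·c) ≈ 2.4263 pm is the Compton wavelength of an electron.

For θ = 113°:
cos(113°) = -0.3907
1 - cos(113°) = 1.3907

Δλ = 2.4263 × 1.3907
Δλ = 3.3743 pm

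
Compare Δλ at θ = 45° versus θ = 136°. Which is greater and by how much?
136° produces the larger shift by a factor of 5.870

Calculate both shifts using Δλ = λ_C(1 - cos θ):

For θ₁ = 45°:
Δλ₁ = 2.4263 × (1 - cos(45°))
Δλ₁ = 2.4263 × 0.2929
Δλ₁ = 0.7106 pm

For θ₂ = 136°:
Δλ₂ = 2.4263 × (1 - cos(136°))
Δλ₂ = 2.4263 × 1.7193
Δλ₂ = 4.1717 pm

The 136° angle produces the larger shift.
Ratio: 4.1717/0.7106 = 5.870

(Intermediate values are shown rounded; full precision is carried through to the final answer.)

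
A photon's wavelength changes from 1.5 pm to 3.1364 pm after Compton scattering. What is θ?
71.00°

First find the wavelength shift:
Δλ = λ' - λ = 3.1364 - 1.5 = 1.6364 pm

Using Δλ = λ_C(1 - cos θ), with λ_C = h/(m_e·c) ≈ 2.42631024 pm:
cos θ = 1 - Δλ/λ_C
cos θ = 1 - 1.6364/2.42631024
cos θ = 0.325560

θ = arccos(0.325560)
θ = 71.00°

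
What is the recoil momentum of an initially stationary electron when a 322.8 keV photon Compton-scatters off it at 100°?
2.1333e-22 kg·m/s

The electron is initially at rest, so by conservation of momentum:
p⃗_e = p⃗₀ − p⃗'  (incident photon momentum minus scattered photon momentum)

Photon momentum magnitudes (p = h/λ = E/c):
λ₀ = hc/E₀ = 3.8409 pm → p₀ = h/λ₀ = 1.7251e-22 kg·m/s
Δλ = λ_C(1 − cos 100°) = 2.8476 pm
λ' = 6.6885 pm → p' = h/λ' = 9.9066e-23 kg·m/s

The scattered photon makes angle θ = 100° with the incident direction, so by the law of cosines:
|p⃗_e|² = p₀² + p'² − 2p₀p'cos θ
|p⃗_e|² = (1.7251e-22)² + (9.9066e-23)² − 2·1.7251e-22·9.9066e-23·cos(100°)
|p⃗_e| = 2.1333e-22 kg·m/s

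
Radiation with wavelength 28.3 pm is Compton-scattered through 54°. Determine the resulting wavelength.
29.3002 pm

Using the Compton scattering formula:
λ' = λ + Δλ = λ + λ_C(1 - cos θ)

Given:
- Initial wavelength λ = 28.3 pm
- Scattering angle θ = 54°
- Compton wavelength λ_C ≈ 2.4263 pm

Calculate the shift:
Δλ = 2.4263 × (1 - cos(54°))
Δλ = 2.4263 × 0.4122
Δλ = 1.0002 pm

Final wavelength:
λ' = 28.3 + 1.0002 = 29.3002 pm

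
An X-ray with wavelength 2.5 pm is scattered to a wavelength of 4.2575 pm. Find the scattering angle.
74.00°

First find the wavelength shift:
Δλ = λ' - λ = 4.2575 - 2.5 = 1.7575 pm

Using Δλ = λ_C(1 - cos θ), with λ_C = h/(m_e·c) ≈ 2.42631024 pm:
cos θ = 1 - Δλ/λ_C
cos θ = 1 - 1.7575/2.42631024
cos θ = 0.275649

θ = arccos(0.275649)
θ = 74.00°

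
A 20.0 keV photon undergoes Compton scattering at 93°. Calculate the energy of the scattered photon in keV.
19.2088 keV

First convert energy to wavelength:
λ = hc/E, with hc ≈ 1239.842 keV·pm (i.e. 1239.842 eV·nm)

For E = 20.0 keV = 20000 eV:
λ = 1239.842 keV·pm / 20.0 keV
λ = 61.9921 pm

Calculate the Compton shift:
Δλ = λ_C(1 - cos(93°)) = 2.4263 × 1.0523
Δλ = 2.5533 pm

Final wavelength:
λ' = 61.9921 + 2.5533 = 64.5454 pm

Final energy:
E' = hc/λ' = 1239.842 / 64.5454 = 19.2088 keV

(Intermediate values are shown rounded; full precision is carried through to the final answer.)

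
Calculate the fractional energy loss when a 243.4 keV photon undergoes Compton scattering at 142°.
0.4599 (or 45.99%)

Calculate initial and final photon energies:

Initial: E₀ = 243.4 keV → λ₀ = 5.0938 pm
Compton shift: Δλ = 4.3383 pm
Final wavelength: λ' = 9.4321 pm
Final energy: E' = 131.4490 keV

Fractional energy loss:
(E₀ - E')/E₀ = (243.4000 - 131.4490)/243.4000
= 111.9510/243.4000
= 0.4599
= 45.99%

(Intermediate values are shown rounded; full precision is carried through to the final answer.)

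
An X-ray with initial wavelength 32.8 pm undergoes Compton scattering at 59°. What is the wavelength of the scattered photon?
33.9767 pm

Using the Compton scattering formula:
λ' = λ + Δλ = λ + λ_C(1 - cos θ)

Given:
- Initial wavelength λ = 32.8 pm
- Scattering angle θ = 59°
- Compton wavelength λ_C ≈ 2.4263 pm

Calculate the shift:
Δλ = 2.4263 × (1 - cos(59°))
Δλ = 2.4263 × 0.4850
Δλ = 1.1767 pm

Final wavelength:
λ' = 32.8 + 1.1767 = 33.9767 pm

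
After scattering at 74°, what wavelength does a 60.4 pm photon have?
62.1575 pm

Using the Compton scattering formula:
λ' = λ + Δλ = λ + λ_C(1 - cos θ)

Given:
- Initial wavelength λ = 60.4 pm
- Scattering angle θ = 74°
- Compton wavelength λ_C ≈ 2.4263 pm

Calculate the shift:
Δλ = 2.4263 × (1 - cos(74°))
Δλ = 2.4263 × 0.7244
Δλ = 1.7575 pm

Final wavelength:
λ' = 60.4 + 1.7575 = 62.1575 pm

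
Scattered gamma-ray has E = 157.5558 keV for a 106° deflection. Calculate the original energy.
259.6999 keV

Convert final energy to wavelength (hc ≈ 1239.842 keV·pm):
λ' = hc/E' = 1239.842 / 157.5558 = 7.8692 pm

Calculate the Compton shift:
Δλ = λ_C(1 - cos(106°))
Δλ = 2.4263 × (1 - cos(106°))
Δλ = 3.0951 pm

Initial wavelength:
λ = λ' - Δλ = 7.8692 - 3.0951 = 4.7741 pm

Initial energy:
E = hc/λ = 1239.842 / 4.7741 = 259.6999 keV

(Intermediate values are shown rounded; full precision is carried through to the final answer.)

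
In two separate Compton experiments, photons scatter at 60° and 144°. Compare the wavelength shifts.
144° produces the larger shift by a factor of 3.618

Calculate both shifts using Δλ = λ_C(1 - cos θ):

For θ₁ = 60°:
Δλ₁ = 2.4263 × (1 - cos(60°))
Δλ₁ = 2.4263 × 0.5000
Δλ₁ = 1.2132 pm

For θ₂ = 144°:
Δλ₂ = 2.4263 × (1 - cos(144°))
Δλ₂ = 2.4263 × 1.8090
Δλ₂ = 4.3892 pm

The 144° angle produces the larger shift.
Ratio: 4.3892/1.2132 = 3.618

(Intermediate values are shown rounded; full precision is carried through to the final answer.)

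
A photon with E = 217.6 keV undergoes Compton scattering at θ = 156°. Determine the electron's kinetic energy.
97.7003 keV

By energy conservation: K_e = E_initial - E_final

First find the scattered photon energy:
Initial wavelength: λ = hc/E = 5.6978 pm
Compton shift: Δλ = λ_C(1 - cos(156°)) = 4.6429 pm
Final wavelength: λ' = 5.6978 + 4.6429 = 10.3407 pm
Final photon energy: E' = hc/λ' = 119.8997 keV

Electron kinetic energy:
K_e = E - E' = 217.6000 - 119.8997 = 97.7003 keV

(Intermediate values are shown rounded; full precision is carried through to the final answer.)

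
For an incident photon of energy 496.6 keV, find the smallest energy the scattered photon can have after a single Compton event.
168.7025 keV (at θ = 180°)

The scattered photon has minimum energy when its wavelength is maximum, i.e., when the Compton shift Δλ = λ_C(1 − cos θ) is maximum. This occurs at θ = 180° (backscattering), giving Δλ_max = 2λ_C = 4.8526 pm.

Initial wavelength: λ₀ = hc/E₀ = 2.4967 pm
Maximum final wavelength: λ'_max = λ₀ + 2λ_C = 2.4967 + 4.8526 = 7.3493 pm
Minimum final energy: E'_min = hc/λ'_max = 168.7025 keV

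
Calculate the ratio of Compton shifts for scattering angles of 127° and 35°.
127° produces the larger shift by a factor of 8.857

Calculate both shifts using Δλ = λ_C(1 - cos θ):

For θ₁ = 35°:
Δλ₁ = 2.4263 × (1 - cos(35°))
Δλ₁ = 2.4263 × 0.1808
Δλ₁ = 0.4388 pm

For θ₂ = 127°:
Δλ₂ = 2.4263 × (1 - cos(127°))
Δλ₂ = 2.4263 × 1.6018
Δλ₂ = 3.8865 pm

The 127° angle produces the larger shift.
Ratio: 3.8865/0.4388 = 8.857

(Intermediate values are shown rounded; full precision is carried through to the final answer.)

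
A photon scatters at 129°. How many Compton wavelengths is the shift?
1.6293 λ_C

The Compton shift formula is:
Δλ = λ_C(1 - cos θ)

Dividing both sides by λ_C:
Δλ/λ_C = 1 - cos θ

For θ = 129°:
Δλ/λ_C = 1 - cos(129°)
Δλ/λ_C = 1 - -0.6293
Δλ/λ_C = 1.6293

This means the shift is 1.6293 × λ_C = 3.9532 pm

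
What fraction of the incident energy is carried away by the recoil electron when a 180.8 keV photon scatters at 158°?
0.4054 (or 40.54%)

Calculate initial and final photon energies:

Initial: E₀ = 180.8 keV → λ₀ = 6.8575 pm
Compton shift: Δλ = 4.6759 pm
Final wavelength: λ' = 11.5335 pm
Final energy: E' = 107.4994 keV

Fractional energy loss:
(E₀ - E')/E₀ = (180.8000 - 107.4994)/180.8000
= 73.3006/180.8000
= 0.4054
= 40.54%

(Intermediate values are shown rounded; full precision is carried through to the final answer.)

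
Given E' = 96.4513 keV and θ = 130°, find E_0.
139.8001 keV

Convert final energy to wavelength (hc ≈ 1239.842 keV·pm):
λ' = hc/E' = 1239.842 / 96.4513 = 12.8546 pm

Calculate the Compton shift:
Δλ = λ_C(1 - cos(130°))
Δλ = 2.4263 × (1 - cos(130°))
Δλ = 3.9859 pm

Initial wavelength:
λ = λ' - Δλ = 12.8546 - 3.9859 = 8.8687 pm

Initial energy:
E = hc/λ = 1239.842 / 8.8687 = 139.8001 keV

(Intermediate values are shown rounded; full precision is carried through to the final answer.)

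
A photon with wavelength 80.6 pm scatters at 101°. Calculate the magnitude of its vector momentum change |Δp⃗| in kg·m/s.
1.2469e-23 kg·m/s

Photon momentum magnitude is p = h/λ.

Initial momentum:
p₀ = h/λ = 6.6261e-34/8.0600e-11 = 8.2209e-24 kg·m/s

After scattering:
λ' = λ + Δλ = 80.6 + 2.8893 = 83.4893 pm
p' = h/λ' = 6.6261e-34/8.3489e-11 = 7.9364e-24 kg·m/s

Momentum is a vector; the scattered photon's direction makes angle θ = 101° with the incident direction. The magnitude of the vector change Δp⃗ = p⃗₀ − p⃗' is found from the law of cosines:
|Δp⃗|² = p₀² + p'² − 2p₀p'cos θ
|Δp⃗|² = (8.2209e-24)² + (7.9364e-24)² − 2·8.2209e-24·7.9364e-24·cos(101°)
|Δp⃗| = 1.2469e-23 kg·m/s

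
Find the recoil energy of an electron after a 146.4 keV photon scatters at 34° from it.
6.8359 keV

By energy conservation: K_e = E_initial - E_final

First find the scattered photon energy:
Initial wavelength: λ = hc/E = 8.4689 pm
Compton shift: Δλ = λ_C(1 - cos(34°)) = 0.4148 pm
Final wavelength: λ' = 8.4689 + 0.4148 = 8.8837 pm
Final photon energy: E' = hc/λ' = 139.5641 keV

Electron kinetic energy:
K_e = E - E' = 146.4000 - 139.5641 = 6.8359 keV

(Intermediate values are shown rounded; full precision is carried through to the final answer.)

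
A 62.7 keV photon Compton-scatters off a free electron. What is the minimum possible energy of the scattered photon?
50.3452 keV (at θ = 180°)

The scattered photon has minimum energy when its wavelength is maximum, i.e., when the Compton shift Δλ = λ_C(1 − cos θ) is maximum. This occurs at θ = 180° (backscattering), giving Δλ_max = 2λ_C = 4.8526 pm.

Initial wavelength: λ₀ = hc/E₀ = 19.7742 pm
Maximum final wavelength: λ'_max = λ₀ + 2λ_C = 19.7742 + 4.8526 = 24.6268 pm
Minimum final energy: E'_min = hc/λ'_max = 50.3452 keV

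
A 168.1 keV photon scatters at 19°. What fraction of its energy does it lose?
0.0176 (or 1.76%)

Calculate initial and final photon energies:

Initial: E₀ = 168.1 keV → λ₀ = 7.3756 pm
Compton shift: Δλ = 0.1322 pm
Final wavelength: λ' = 7.5078 pm
Final energy: E' = 165.1403 keV

Fractional energy loss:
(E₀ - E')/E₀ = (168.1000 - 165.1403)/168.1000
= 2.9597/168.1000
= 0.0176
= 1.76%

(Intermediate values are shown rounded; full precision is carried through to the final answer.)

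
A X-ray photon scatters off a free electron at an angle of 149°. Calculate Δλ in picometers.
4.5061 pm

Using the Compton scattering formula:
Δλ = λ_C(1 - cos θ)

where λ_C = h/(m_e·c) ≈ 2.4263 pm is the Compton wavelength of an electron.

For θ = 149°:
cos(149°) = -0.8572
1 - cos(149°) = 1.8572

Δλ = 2.4263 × 1.8572
Δλ = 4.5061 pm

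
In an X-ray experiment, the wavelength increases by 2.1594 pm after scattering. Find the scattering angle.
83.68°

From the Compton formula Δλ = λ_C(1 - cos θ), we can solve for θ:

cos θ = 1 - Δλ/λ_C

Given:
- Δλ = 2.1594 pm
- λ_C = h/(m_e·c) ≈ 2.42631024 pm

cos θ = 1 - 2.1594/2.42631024
cos θ = 1 - 0.889993
cos θ = 0.110007

θ = arccos(0.110007)
θ = 83.68°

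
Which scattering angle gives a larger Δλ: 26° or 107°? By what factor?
107° produces the larger shift by a factor of 12.770

Calculate both shifts using Δλ = λ_C(1 - cos θ):

For θ₁ = 26°:
Δλ₁ = 2.4263 × (1 - cos(26°))
Δλ₁ = 2.4263 × 0.1012
Δλ₁ = 0.2456 pm

For θ₂ = 107°:
Δλ₂ = 2.4263 × (1 - cos(107°))
Δλ₂ = 2.4263 × 1.2924
Δλ₂ = 3.1357 pm

The 107° angle produces the larger shift.
Ratio: 3.1357/0.2456 = 12.770

(Intermediate values are shown rounded; full precision is carried through to the final answer.)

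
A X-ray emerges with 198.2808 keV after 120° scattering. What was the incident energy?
474.4000 keV

Convert final energy to wavelength (hc ≈ 1239.842 keV·pm):
λ' = hc/E' = 1239.842 / 198.2808 = 6.2530 pm

Calculate the Compton shift:
Δλ = λ_C(1 - cos(120°))
Δλ = 2.4263 × (1 - cos(120°))
Δλ = 3.6395 pm

Initial wavelength:
λ = λ' - Δλ = 6.2530 - 3.6395 = 2.6135 pm

Initial energy:
E = hc/λ = 1239.842 / 2.6135 = 474.4000 keV

(Intermediate values are shown rounded; full precision is carried through to the final answer.)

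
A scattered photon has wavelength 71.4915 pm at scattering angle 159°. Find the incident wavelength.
66.8000 pm

From λ' = λ + Δλ, we have λ = λ' - Δλ

First calculate the Compton shift:
Δλ = λ_C(1 - cos θ)
Δλ = 2.4263 × (1 - cos(159°))
Δλ = 2.4263 × 1.9336
Δλ = 4.6915 pm

Initial wavelength:
λ = λ' - Δλ
λ = 71.4915 - 4.6915
λ = 66.8000 pm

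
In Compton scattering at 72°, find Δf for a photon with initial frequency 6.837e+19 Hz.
1.891e+19 Hz (decrease)

Convert frequency to wavelength (c = 299792458 m/s):
λ₀ = c/f₀ = 299792458/6.837e+19 = 4.3848539e-12 m = 4.3849 pm

Calculate Compton shift:
Δλ = λ_C(1 - cos(72°)) = 1.6765 pm

Final wavelength:
λ' = λ₀ + Δλ = 4.3849 + 1.6765 = 6.0614 pm

Final frequency:
f' = c/λ' = 299792458/6.0613930e-12 = 4.9459334e+19 Hz

Frequency shift (decrease):
Δf = f₀ - f' = 6.837e+19 - 4.9459334e+19 = 1.891e+19 Hz

(Intermediate values are shown rounded; full precision is carried through to the final answer.)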